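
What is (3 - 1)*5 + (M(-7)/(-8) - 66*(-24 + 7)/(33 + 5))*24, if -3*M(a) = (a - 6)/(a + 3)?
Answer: 54863/76 ≈ 721.88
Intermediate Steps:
M(a) = -(-6 + a)/(3*(3 + a)) (M(a) = -(a - 6)/(3*(a + 3)) = -(-6 + a)/(3*(3 + a)))
(3 - 1)*5 + (M(-7)/(-8) - 66*(-24 + 7)/(33 + 5))*24 = (3 - 1)*5 + (((6 - 1*(-7))/(3*(3 - 7)))/(-8) - 66*(-24 + 7)/(33 + 5))*24 = 2*5 + (((1/3)*(6 + 7)/(-4))*(-1/8) - 66/(38/(-17)))*24 = 10 + (((1/3)*(-1/4)*13)*(-1/8) - 66/(38*(-1/17)))*24 = 10 + (-13/12*(-1/8) - 66/(-38/17))*24 = 10 + (13/96 - 66*(-17/38))*24 = 10 + (13/96 + 561/19)*24 = 10 + (54103/1824)*24 = 10 + 54103/76 = 54863/76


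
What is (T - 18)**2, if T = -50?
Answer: 4624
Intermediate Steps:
(T - 18)**2 = (-50 - 18)**2 = (-68)**2 = 4624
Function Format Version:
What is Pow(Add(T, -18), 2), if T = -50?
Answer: 4624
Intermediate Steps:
Pow(Add(T, -18), 2) = Pow(Add(-50, -18), 2) = Pow(-68, 2) = 4624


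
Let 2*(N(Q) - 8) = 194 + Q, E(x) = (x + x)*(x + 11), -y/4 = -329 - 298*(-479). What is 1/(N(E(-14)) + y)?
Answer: -1/569505 ≈ -1.7559e-6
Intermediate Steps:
y = -569652 (y = -4*(-329 - 298*(-479)) = -4*(-329 + 142742) = -4*142413 = -569652)
E(x) = 2*x*(11 + x) (E(x) = (2*x)*(11 + x) = 2*x*(11 + x))
N(Q) = 105 + Q/2 (N(Q) = 8 + (194 + Q)/2 = 8 + (97 + Q/2) = 105 + Q/2)
1/(N(E(-14)) + y) = 1/((105 + (2*(-14)*(11 - 14))/2) - 569652) = 1/((105 + (2*(-14)*(-3))/2) - 569652) = 1/((105 + (½)*84) - 569652) = 1/((105 + 42) - 569652) = 1/(147 - 569652) = 1/(-569505) = -1/569505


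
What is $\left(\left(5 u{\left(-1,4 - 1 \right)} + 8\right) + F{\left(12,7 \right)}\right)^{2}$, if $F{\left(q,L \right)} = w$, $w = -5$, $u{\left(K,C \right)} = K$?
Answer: $4$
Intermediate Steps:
$F{\left(q,L \right)} = -5$
$\left(\left(5 u{\left(-1,4 - 1 \right)} + 8\right) + F{\left(12,7 \right)}\right)^{2} = \left(\left(5 \left(-1\right) + 8\right) - 5\right)^{2} = \left(\left(-5 + 8\right) - 5\right)^{2} = \left(3 - 5\right)^{2} = \left(-2\right)^{2} = 4$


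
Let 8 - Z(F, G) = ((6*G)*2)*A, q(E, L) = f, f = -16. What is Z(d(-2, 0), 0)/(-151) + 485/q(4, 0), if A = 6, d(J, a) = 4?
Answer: -73363/2416 ≈ -30.365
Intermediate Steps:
q(E, L) = -16
Z(F, G) = 8 - 72*G (Z(F, G) = 8 - (6*G)*2*6 = 8 - 12*G*6 = 8 - 72*G)
Z(d(-2, 0), 0)/(-151) + 485/q(4, 0) = (8 - 72*0)/(-151) + 485/(-16) = (8 + 0)*(-1/151) + 485*(-1/16) = 8*(-1/151) - 485/16 = -8/151 - 485/16 = -73363/2416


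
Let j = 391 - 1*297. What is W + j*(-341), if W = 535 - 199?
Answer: -31718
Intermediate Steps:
j = 94 (j = 391 - 297 = 94)
W = 336
W + j*(-341) = 336 + 94*(-341) = 336 - 32054 = -31718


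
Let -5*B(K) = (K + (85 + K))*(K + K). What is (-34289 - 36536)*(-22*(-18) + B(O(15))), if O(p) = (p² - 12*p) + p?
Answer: 320412300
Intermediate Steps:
O(p) = p² - 11*p
B(K) = -2*K*(85 + 2*K)/5 (B(K) = -(K + (85 + K))*(K + K)/5 = -(85 + 2*K)*2*K/5 = -2*K*(85 + 2*K)/5)
(-34289 - 36536)*(-22*(-18) + B(O(15))) = (-34289 - 36536)*(-22*(-18) - 2*15*(-11 + 15)*(85 + 2*(15*(-11 + 15)))/5) = -70825*(396 - 2*15*4*(85 + 2*(15*4))/5) = -70825*(396 - ⅖*60*(85 + 2*60)) = -70825*(396 - ⅖*60*(85 + 120)) = -70825*(396 - ⅖*60*205) = -70825*(396 - 4920) = -70825*(-4524) = 320412300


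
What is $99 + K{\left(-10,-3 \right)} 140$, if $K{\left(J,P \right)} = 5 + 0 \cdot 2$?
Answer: $799$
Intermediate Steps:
$K{\left(J,P \right)} = 5$ ($K{\left(J,P \right)} = 5 + 0 = 5$)
$99 + K{\left(-10,-3 \right)} 140 = 99 + 5 \cdot 140 = 99 + 700 = 799$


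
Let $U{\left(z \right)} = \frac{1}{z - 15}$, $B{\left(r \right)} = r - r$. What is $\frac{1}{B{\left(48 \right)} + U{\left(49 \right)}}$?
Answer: $34$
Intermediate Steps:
$B{\left(r \right)} = 0$
$U{\left(z \right)} = \frac{1}{-15 + z}$
$\frac{1}{B{\left(48 \right)} + U{\left(49 \right)}} = \frac{1}{0 + \frac{1}{-15 + 49}} = \frac{1}{0 + \frac{1}{34}} = \frac{1}{\frac{1}{34}} = 34$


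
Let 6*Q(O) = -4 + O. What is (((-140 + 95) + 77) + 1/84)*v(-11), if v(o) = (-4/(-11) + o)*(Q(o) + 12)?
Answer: -1992549/616 ≈ -3234.7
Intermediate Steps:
Q(O) = -⅔ + O/6 (Q(O) = (-4 + O)/6 = -⅔ + O/6)
v(o) = (4/11 + o)*(34/3 + o/6) (v(o) = (-4/(-11) + o)*((-⅔ + o/6) + 12) = (-4*(-1/11) + o)*(34/3 + o/6) = (4/11 + o)*(34/3 + o/6))
(((-140 + 95) + 77) + 1/84)*v(-11) = (((-140 + 95) + 77) + 1/84)*(136/33 + (⅙)*(-11)² + (376/33)*(-11)) = ((-45 + 77) + 1/84)*(136/33 + (⅙)*121 - 376/3) = (32 + 1/84)*(136/33 + 121/6 - 376/3) = (2689/84)*(-2223/22) = -1992549/616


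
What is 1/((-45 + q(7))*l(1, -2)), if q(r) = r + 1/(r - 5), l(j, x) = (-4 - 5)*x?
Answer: -1/675 ≈ -0.0014815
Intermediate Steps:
l(j, x) = -9*x
q(r) = r + 1/(-5 + r)
1/((-45 + q(7))*l(1, -2)) = 1/((-45 + (1 + 7**2 - 5*7)/(-5 + 7))*(-9*(-2))) = 1/((-45 + (1 + 49 - 35)/2)*18) = 1/((-45 + (1/2)*15)*18) = 1/((-45 + 15/2)*18) = 1/(-75/2*18) = 1/(-675) = -1/675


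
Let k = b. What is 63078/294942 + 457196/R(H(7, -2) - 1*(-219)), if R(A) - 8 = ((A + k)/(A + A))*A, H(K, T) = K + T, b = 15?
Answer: 44951448359/12535035 ≈ 3586.1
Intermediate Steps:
k = 15
R(A) = 31/2 + A/2 (R(A) = 8 + ((A + 15)/(A + A))*A = 8 + ((15 + A)/((2*A)))*A = 8 + ((15 + A)*(1/(2*A)))*A = 8 + ((15 + A)/(2*A))*A = 8 + (15/2 + A/2) = 31/2 + A/2)
63078/294942 + 457196/R(H(7, -2) - 1*(-219)) = 63078/294942 + 457196/(31/2 + ((7 - 2) - 1*(-219))/2) = 63078*(1/294942) + 457196/(31/2 + (5 + 219)/2) = 10513/49157 + 457196/(31/2 + (½)*224) = 10513/49157 + 457196/(31/2 + 112) = 10513/49157 + 457196/(255/2) = 10513/49157 + 457196*(2/255) = 10513/49157 + 914392/255 = 44951448359/12535035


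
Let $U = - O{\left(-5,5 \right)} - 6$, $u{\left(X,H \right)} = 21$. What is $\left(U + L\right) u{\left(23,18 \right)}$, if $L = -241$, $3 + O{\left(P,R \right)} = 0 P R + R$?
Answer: $-5229$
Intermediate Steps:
$O{\left(P,R \right)} = -3 + R$ ($O{\left(P,R \right)} = -3 + \left(0 P R + R\right) = -3 + \left(0 R + R\right) = -3 + \left(0 + R\right) = -3 + R$)
$U = -8$ ($U = - (-3 + 5) - 6 = \left(-1\right) 2 - 6 = -2 - 6 = -8$)
$\left(U + L\right) u{\left(23,18 \right)} = \left(-8 - 241\right) 21 = \left(-249\right) 21 = -5229$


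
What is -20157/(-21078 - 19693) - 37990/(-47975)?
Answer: 503184473/391197745 ≈ 1.2863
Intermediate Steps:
-20157/(-21078 - 19693) - 37990/(-47975) = -20157/(-40771) - 37990*(-1/47975) = -20157*(-1/40771) + 7598/9595 = 20157/40771 + 7598/9595 = 503184473/391197745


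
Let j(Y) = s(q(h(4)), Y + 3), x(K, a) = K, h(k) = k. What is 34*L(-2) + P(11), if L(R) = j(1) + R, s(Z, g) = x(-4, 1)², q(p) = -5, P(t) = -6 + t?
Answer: 481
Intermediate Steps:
s(Z, g) = 16 (s(Z, g) = (-4)² = 16)
j(Y) = 16
L(R) = 16 + R
34*L(-2) + P(11) = 34*(16 - 2) + (-6 + 11) = 34*14 + 5 = 476 + 5 = 481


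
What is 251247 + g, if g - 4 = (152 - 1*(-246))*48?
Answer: 270355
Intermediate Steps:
g = 19108 (g = 4 + (152 - 1*(-246))*48 = 4 + (152 + 246)*48 = 4 + 398*48 = 4 + 19104 = 19108)
251247 + g = 251247 + 19108 = 270355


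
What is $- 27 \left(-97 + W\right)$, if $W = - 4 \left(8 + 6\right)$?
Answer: $4131$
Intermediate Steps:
$W = -56$ ($W = \left(-4\right) 14 = -56$)
$- 27 \left(-97 + W\right) = - 27 \left(-97 - 56\right) = \left(-27\right) \left(-153\right) = 4131$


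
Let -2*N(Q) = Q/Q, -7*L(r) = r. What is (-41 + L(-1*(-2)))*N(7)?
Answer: 289/14 ≈ 20.643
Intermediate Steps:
L(r) = -r/7
N(Q) = -½ (N(Q) = -Q/(2*Q) = -½*1 = -½)
(-41 + L(-1*(-2)))*N(7) = (-41 - (-1)*(-2)/7)*(-½) = (-41 - ⅐*2)*(-½) = (-41 - 2/7)*(-½) = -289/7*(-½) = 289/14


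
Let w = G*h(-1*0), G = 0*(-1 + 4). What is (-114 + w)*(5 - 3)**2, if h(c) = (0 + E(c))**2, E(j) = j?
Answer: -456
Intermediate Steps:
h(c) = c**2 (h(c) = (0 + c)**2 = c**2)
G = 0 (G = 0*3 = 0)
w = 0 (w = 0*(-1*0)**2 = 0*0**2 = 0*0 = 0)
(-114 + w)*(5 - 3)**2 = (-114 + 0)*(5 - 3)**2 = -114*2**2 = -114*4 = -456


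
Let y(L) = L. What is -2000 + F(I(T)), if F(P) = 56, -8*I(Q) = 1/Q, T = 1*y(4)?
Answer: -1944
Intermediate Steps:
T = 4 (T = 1*4 = 4)
I(Q) = -1/(8*Q)
-2000 + F(I(T)) = -2000 + 56 = -1944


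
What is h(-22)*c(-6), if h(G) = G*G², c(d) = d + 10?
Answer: -42592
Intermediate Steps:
c(d) = 10 + d
h(G) = G³
h(-22)*c(-6) = (-22)³*(10 - 6) = -10648*4 = -42592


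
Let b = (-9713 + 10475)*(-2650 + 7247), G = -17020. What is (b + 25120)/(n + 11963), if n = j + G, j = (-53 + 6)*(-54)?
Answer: -3528034/2519 ≈ -1400.6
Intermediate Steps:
j = 2538 (j = -47*(-54) = 2538)
n = -14482 (n = 2538 - 17020 = -14482)
b = 3502914 (b = 762*4597 = 3502914)
(b + 25120)/(n + 11963) = (3502914 + 25120)/(-14482 + 11963) = 3528034/(-2519) = 3528034*(-1/2519) = -3528034/2519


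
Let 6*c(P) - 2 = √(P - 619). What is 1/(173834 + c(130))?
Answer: 6258036/1087861516525 - 6*I*√489/1087861516525 ≈ 5.7526e-6 - 1.2196e-10*I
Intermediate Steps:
c(P) = ⅓ + √(-619 + P)/6 (c(P) = ⅓ + √(P - 619)/6 = ⅓ + √(-619 + P)/6)
1/(173834 + c(130)) = 1/(173834 + (⅓ + √(-619 + 130)/6)) = 1/(173834 + (⅓ + √(-489)/6)) = 1/(173834 + (⅓ + (I*√489)/6)) = 1/(173834 + (⅓ + I*√489/6)) = 1/(521503/3 + I*√489/6)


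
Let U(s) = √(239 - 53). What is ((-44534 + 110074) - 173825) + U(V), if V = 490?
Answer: -108285 + √186 ≈ -1.0827e+5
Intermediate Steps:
U(s) = √186
((-44534 + 110074) - 173825) + U(V) = ((-44534 + 110074) - 173825) + √186 = (65540 - 173825) + √186 = -108285 + √186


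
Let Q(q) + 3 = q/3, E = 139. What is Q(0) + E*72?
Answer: 10005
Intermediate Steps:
Q(q) = -3 + q/3
Q(0) + E*72 = (-3 + (1/3)*0) + 139*72 = (-3 + 0) + 10008 = -3 + 10008 = 10005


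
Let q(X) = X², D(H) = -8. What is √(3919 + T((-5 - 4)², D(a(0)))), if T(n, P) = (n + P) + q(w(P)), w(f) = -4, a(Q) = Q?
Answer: 2*√1002 ≈ 63.309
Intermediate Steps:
T(n, P) = 16 + P + n (T(n, P) = (n + P) + (-4)² = (P + n) + 16 = 16 + P + n)
√(3919 + T((-5 - 4)², D(a(0)))) = √(3919 + (16 - 8 + (-5 - 4)²)) = √(3919 + (16 - 8 + (-9)²)) = √(3919 + (16 - 8 + 81)) = √(3919 + 89) = √4008 = 2*√1002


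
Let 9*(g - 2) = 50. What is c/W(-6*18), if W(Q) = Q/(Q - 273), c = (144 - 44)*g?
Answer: 215900/81 ≈ 2665.4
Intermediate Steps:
g = 68/9 (g = 2 + (⅑)*50 = 2 + 50/9 = 68/9 ≈ 7.5556)
c = 6800/9 (c = (144 - 44)*(68/9) = 100*(68/9) = 6800/9 ≈ 755.56)
W(Q) = Q/(-273 + Q)
c/W(-6*18) = 6800/(9*(((-6*18)/(-273 - 6*18)))) = 6800/(9*((-108/(-273 - 108)))) = 6800/(9*((-108/(-381)))) = 6800/(9*((-108*(-1/381)))) = 6800/(9*(36/127)) = (6800/9)*(127/36) = 215900/81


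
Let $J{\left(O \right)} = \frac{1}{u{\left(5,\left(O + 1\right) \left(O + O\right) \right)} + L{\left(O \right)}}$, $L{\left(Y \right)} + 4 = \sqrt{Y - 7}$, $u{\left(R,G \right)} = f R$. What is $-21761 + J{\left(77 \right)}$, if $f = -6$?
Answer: $- \frac{11816240}{543} - \frac{\sqrt{70}}{1086} \approx -21761.0$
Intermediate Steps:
$u{\left(R,G \right)} = - 6 R$
$L{\left(Y \right)} = -4 + \sqrt{-7 + Y}$ ($L{\left(Y \right)} = -4 + \sqrt{Y - 7} = -4 + \sqrt{-7 + Y}$)
$J{\left(O \right)} = \frac{1}{-34 + \sqrt{-7 + O}}$ ($J{\left(O \right)} = \frac{1}{\left(-6\right) 5 + \left(-4 + \sqrt{-7 + O}\right)} = \frac{1}{-30 + \left(-4 + \sqrt{-7 + O}\right)} = \frac{1}{-34 + \sqrt{-7 + O}}$)
$-21761 + J{\left(77 \right)} = -21761 + \frac{1}{-34 + \sqrt{-7 + 77}} = -21761 + \frac{1}{-34 + \sqrt{70}}$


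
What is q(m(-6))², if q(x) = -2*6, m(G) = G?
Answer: 144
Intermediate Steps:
q(x) = -12
q(m(-6))² = (-12)² = 144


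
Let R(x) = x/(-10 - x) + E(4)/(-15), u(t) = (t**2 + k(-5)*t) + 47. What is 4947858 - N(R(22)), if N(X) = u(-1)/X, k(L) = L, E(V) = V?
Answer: 1133072202/229 ≈ 4.9479e+6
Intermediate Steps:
u(t) = 47 + t**2 - 5*t (u(t) = (t**2 - 5*t) + 47 = 47 + t**2 - 5*t)
R(x) = -4/15 + x/(-10 - x) (R(x) = x/(-10 - x) + 4/(-15) = x/(-10 - x) + 4*(-1/15) = x/(-10 - x) - 4/15 = -4/15 + x/(-10 - x))
N(X) = 53/X (N(X) = (47 + (-1)**2 - 5*(-1))/X = (47 + 1 + 5)/X = 53/X)
4947858 - N(R(22)) = 4947858 - 53/((-40 - 19*22)/(15*(10 + 22))) = 4947858 - 53/((1/15)*(-40 - 418)/32) = 4947858 - 53/((1/15)*(1/32)*(-458)) = 4947858 - 53/(-229/240) = 4947858 - 53*(-240)/229 = 4947858 - 1*(-12720/229) = 4947858 + 12720/229 = 1133072202/229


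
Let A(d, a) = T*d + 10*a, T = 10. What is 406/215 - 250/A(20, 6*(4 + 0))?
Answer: 12489/9460 ≈ 1.3202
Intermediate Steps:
A(d, a) = 10*a + 10*d (A(d, a) = 10*d + 10*a = 10*a + 10*d)
406/215 - 250/A(20, 6*(4 + 0)) = 406/215 - 250/(10*(6*(4 + 0)) + 10*20) = 406*(1/215) - 250/(10*(6*4) + 200) = 406/215 - 250/(10*24 + 200) = 406/215 - 250/(240 + 200) = 406/215 - 250/440 = 406/215 - 250*1/440 = 406/215 - 25/44 = 12489/9460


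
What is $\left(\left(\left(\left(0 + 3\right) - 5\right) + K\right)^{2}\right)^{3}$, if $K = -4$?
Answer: $46656$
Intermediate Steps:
$\left(\left(\left(\left(0 + 3\right) - 5\right) + K\right)^{2}\right)^{3} = \left(\left(\left(\left(0 + 3\right) - 5\right) - 4\right)^{2}\right)^{3} = \left(\left(\left(3 - 5\right) - 4\right)^{2}\right)^{3} = \left(\left(-2 - 4\right)^{2}\right)^{3} = \left(\left(-6\right)^{2}\right)^{3} = 36^{3} = 46656$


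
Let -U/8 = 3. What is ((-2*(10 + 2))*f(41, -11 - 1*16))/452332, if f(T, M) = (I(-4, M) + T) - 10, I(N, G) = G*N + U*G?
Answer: -4722/113083 ≈ -0.041757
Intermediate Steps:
U = -24 (U = -8*3 = -24)
I(N, G) = -24*G + G*N (I(N, G) = G*N - 24*G = -24*G + G*N)
f(T, M) = -10 + T - 28*M (f(T, M) = (M*(-24 - 4) + T) - 10 = (M*(-28) + T) - 10 = (-28*M + T) - 10 = (T - 28*M) - 10 = -10 + T - 28*M)
((-2*(10 + 2))*f(41, -11 - 1*16))/452332 = ((-2*(10 + 2))*(-10 + 41 - 28*(-11 - 1*16)))/452332 = ((-2*12)*(-10 + 41 - 28*(-11 - 16)))*(1/452332) = -24*(-10 + 41 - 28*(-27))*(1/452332) = -24*(-10 + 41 + 756)*(1/452332) = -24*787*(1/452332) = -18888*1/452332 = -4722/113083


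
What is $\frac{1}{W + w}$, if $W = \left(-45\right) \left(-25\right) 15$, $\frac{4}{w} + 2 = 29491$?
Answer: $\frac{29489}{497626879} \approx 5.9259 \cdot 10^{-5}$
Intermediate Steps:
$w = \frac{4}{29489}$ ($w = \frac{4}{-2 + 29491} = \frac{4}{29489} \approx 0.00013564$)
$W = 16875$ ($W = 1125 \cdot 15 = 16875$)
$\frac{1}{W + w} = \frac{1}{16875 + \frac{4}{29489}} = \frac{1}{\frac{497626879}{29489}} = \frac{29489}{497626879}$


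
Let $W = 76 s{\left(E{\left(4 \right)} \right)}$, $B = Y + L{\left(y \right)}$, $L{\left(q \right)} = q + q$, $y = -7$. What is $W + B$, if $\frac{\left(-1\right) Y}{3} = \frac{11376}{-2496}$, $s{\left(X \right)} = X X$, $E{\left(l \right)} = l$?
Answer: $\frac{63215}{52} \approx 1215.7$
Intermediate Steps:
$L{\left(q \right)} = 2 q$
$s{\left(X \right)} = X^{2}$
$Y = \frac{711}{52}$ ($Y = - 3 \frac{11376}{-2496} = - 3 \cdot 11376 \left(- \frac{1}{2496}\right) = \left(-3\right) \left(- \frac{237}{52}\right) = \frac{711}{52} \approx 13.673$)
$B = - \frac{17}{52}$ ($B = \frac{711}{52} + 2 \left(-7\right) = \frac{711}{52} - 14 = - \frac{17}{52} \approx -0.32692$)
$W = 1216$ ($W = 76 \cdot 4^{2} = 76 \cdot 16 = 1216$)
$W + B = 1216 - \frac{17}{52} = \frac{63215}{52}$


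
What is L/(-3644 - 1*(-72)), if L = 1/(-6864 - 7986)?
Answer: 1/53044200 ≈ 1.8852e-8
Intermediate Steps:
L = -1/14850 (L = 1/(-14850) = -1/14850 ≈ -6.7340e-5)
L/(-3644 - 1*(-72)) = -1/(14850*(-3644 - 1*(-72))) = -1/(14850*(-3644 + 72)) = -1/14850/(-3572) = -1/14850*(-1/3572) = 1/53044200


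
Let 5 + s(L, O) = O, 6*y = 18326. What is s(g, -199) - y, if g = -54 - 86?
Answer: -9775/3 ≈ -3258.3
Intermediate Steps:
g = -140
y = 9163/3 (y = (1/6)*18326 = 9163/3 ≈ 3054.3)
s(L, O) = -5 + O
s(g, -199) - y = (-5 - 199) - 1*9163/3 = -204 - 9163/3 = -9775/3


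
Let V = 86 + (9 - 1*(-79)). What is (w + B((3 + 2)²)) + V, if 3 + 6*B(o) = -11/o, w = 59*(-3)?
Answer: -268/75 ≈ -3.5733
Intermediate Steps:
V = 174 (V = 86 + (9 + 79) = 86 + 88 = 174)
w = -177
B(o) = -½ - 11/(6*o) (B(o) = -½ + (-11/o)/6 = -½ - 11/(6*o))
(w + B((3 + 2)²)) + V = (-177 + (-11 - 3*(3 + 2)²)/(6*((3 + 2)²))) + 174 = (-177 + (-11 - 3*5²)/(6*(5²))) + 174 = (-177 + (⅙)*(-11 - 3*25)/25) + 174 = (-177 + (⅙)*(1/25)*(-11 - 75)) + 174 = (-177 + (⅙)*(1/25)*(-86)) + 174 = (-177 - 43/75) + 174 = -13318/75 + 174 = -268/75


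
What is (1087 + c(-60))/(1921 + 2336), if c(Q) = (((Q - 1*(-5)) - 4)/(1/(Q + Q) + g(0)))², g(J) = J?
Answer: 50127487/4257 ≈ 11775.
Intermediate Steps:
c(Q) = 4*Q²*(1 + Q)² (c(Q) = (((Q - 1*(-5)) - 4)/(1/(Q + Q) + 0))² = (((Q + 5) - 4)/(1/(2*Q) + 0))² = (((5 + Q) - 4)/(1/(2*Q) + 0))² = ((1 + Q)/((1/(2*Q))))² = ((1 + Q)*(2*Q))² = (2*Q*(1 + Q))² = 4*Q²*(1 + Q)²)
(1087 + c(-60))/(1921 + 2336) = (1087 + 4*(-60)²*(1 - 60)²)/(1921 + 2336) = (1087 + 4*3600*(-59)²)/4257 = (1087 + 4*3600*3481)*(1/4257) = (1087 + 50126400)*(1/4257) = 50127487*(1/4257) = 50127487/4257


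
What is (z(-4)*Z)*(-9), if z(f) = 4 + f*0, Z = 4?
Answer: -144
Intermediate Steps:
z(f) = 4 (z(f) = 4 + 0 = 4)
(z(-4)*Z)*(-9) = (4*4)*(-9) = 16*(-9) = -144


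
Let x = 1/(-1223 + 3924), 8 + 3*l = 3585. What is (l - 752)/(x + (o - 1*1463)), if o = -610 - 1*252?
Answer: -3568021/18839472 ≈ -0.18939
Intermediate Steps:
l = 3577/3 (l = -8/3 + (1/3)*3585 = -8/3 + 1195 = 3577/3 ≈ 1192.3)
o = -862 (o = -610 - 252 = -862)
x = 1/2701 ≈ 0.00037023
(l - 752)/(x + (o - 1*1463)) = (3577/3 - 752)/(1/2701 + (-862 - 1*1463)) = 1321/(3*(1/2701 + (-862 - 1463))) = 1321/(3*(1/2701 - 2325)) = 1321/(3*(-6279824/2701)) = (1321/3)*(-2701/6279824) = -3568021/18839472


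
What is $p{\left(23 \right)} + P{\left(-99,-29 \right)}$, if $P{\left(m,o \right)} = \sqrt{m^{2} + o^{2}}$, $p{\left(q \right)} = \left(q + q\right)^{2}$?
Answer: $2116 + \sqrt{10642} \approx 2219.2$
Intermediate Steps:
$p{\left(q \right)} = 4 q^{2}$ ($p{\left(q \right)} = \left(2 q\right)^{2} = 4 q^{2}$)
$p{\left(23 \right)} + P{\left(-99,-29 \right)} = 4 \cdot 23^{2} + \sqrt{\left(-99\right)^{2} + \left(-29\right)^{2}} = 4 \cdot 529 + \sqrt{9801 + 841} = 2116 + \sqrt{10642}$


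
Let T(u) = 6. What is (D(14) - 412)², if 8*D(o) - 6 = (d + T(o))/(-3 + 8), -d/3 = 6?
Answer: 67749361/400 ≈ 1.6937e+5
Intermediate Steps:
d = -18 (d = -3*6 = -18)
D(o) = 9/20 (D(o) = ¾ + ((-18 + 6)/(-3 + 8))/8 = ¾ + (-12/5)/8 = ¾ + (-12*⅕)/8 = ¾ + (⅛)*(-12/5) = ¾ - 3/10 = 9/20)
(D(14) - 412)² = (9/20 - 412)² = (-8231/20)² = 67749361/400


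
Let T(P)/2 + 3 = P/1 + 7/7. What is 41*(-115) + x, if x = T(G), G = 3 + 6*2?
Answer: -4689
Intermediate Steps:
G = 15 (G = 3 + 12 = 15)
T(P) = -4 + 2*P (T(P) = -6 + 2*(P/1 + 7/7) = -6 + 2*(P*1 + 7*(⅐)) = -6 + 2*(P + 1) = -6 + 2*(1 + P) = -6 + (2 + 2*P) = -4 + 2*P)
x = 26 (x = -4 + 2*15 = -4 + 30 = 26)
41*(-115) + x = 41*(-115) + 26 = -4715 + 26 = -4689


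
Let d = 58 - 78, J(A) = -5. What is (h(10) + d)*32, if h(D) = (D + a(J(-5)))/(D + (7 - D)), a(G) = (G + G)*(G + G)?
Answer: -960/7 ≈ -137.14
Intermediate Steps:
a(G) = 4*G² (a(G) = (2*G)*(2*G) = 4*G²)
d = -20
h(D) = 100/7 + D/7 (h(D) = (D + 4*(-5)²)/(D + (7 - D)) = (D + 4*25)/7 = (D + 100)*(⅐) = (100 + D)*(⅐) = 100/7 + D/7)
(h(10) + d)*32 = ((100/7 + (⅐)*10) - 20)*32 = ((100/7 + 10/7) - 20)*32 = (110/7 - 20)*32 = -30/7*32 = -960/7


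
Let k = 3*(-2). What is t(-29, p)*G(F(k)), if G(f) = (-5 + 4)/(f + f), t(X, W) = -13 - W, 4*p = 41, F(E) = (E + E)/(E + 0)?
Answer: 93/16 ≈ 5.8125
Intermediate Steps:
k = -6
F(E) = 2 (F(E) = (2*E)/E = 2)
p = 41/4 (p = (¼)*41 = 41/4 ≈ 10.250)
G(f) = -1/(2*f)
t(-29, p)*G(F(k)) = (-13 - 1*41/4)*(-½/2) = (-13 - 41/4)*(-½*½) = -93/4*(-¼) = 93/16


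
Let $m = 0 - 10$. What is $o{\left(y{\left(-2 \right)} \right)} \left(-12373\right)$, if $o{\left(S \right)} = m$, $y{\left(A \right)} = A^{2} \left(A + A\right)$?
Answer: $123730$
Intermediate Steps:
$y{\left(A \right)} = 2 A^{3}$ ($y{\left(A \right)} = A^{2} \cdot 2 A = 2 A^{3}$)
$m = -10$ ($m = 0 - 10 = -10$)
$o{\left(S \right)} = -10$
$o{\left(y{\left(-2 \right)} \right)} \left(-12373\right) = \left(-10\right) \left(-12373\right) = 123730$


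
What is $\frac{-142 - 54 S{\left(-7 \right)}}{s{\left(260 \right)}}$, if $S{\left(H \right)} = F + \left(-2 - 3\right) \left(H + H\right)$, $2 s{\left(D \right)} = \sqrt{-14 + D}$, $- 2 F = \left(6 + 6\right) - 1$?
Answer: $- \frac{3625 \sqrt{246}}{123} \approx -462.24$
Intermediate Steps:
$F = - \frac{11}{2}$ ($F = - \frac{\left(6 + 6\right) - 1}{2} = - \frac{12 - 1}{2} = \left(- \frac{1}{2}\right) 11 = - \frac{11}{2} \approx -5.5$)
$s{\left(D \right)} = \frac{\sqrt{-14 + D}}{2}$
$S{\left(H \right)} = - \frac{11}{2} - 10 H$ ($S{\left(H \right)} = - \frac{11}{2} + \left(-2 - 3\right) \left(H + H\right) = - \frac{11}{2} - 5 \cdot 2 H = - \frac{11}{2} - 10 H$)
$\frac{-142 - 54 S{\left(-7 \right)}}{s{\left(260 \right)}} = \frac{-142 - 54 \left(- \frac{11}{2} - -70\right)}{\frac{1}{2} \sqrt{-14 + 260}} = \frac{-142 - 54 \left(- \frac{11}{2} + 70\right)}{\frac{1}{2} \sqrt{246}} = \left(-142 - 3483\right) \frac{\sqrt{246}}{123} = - 3625 \frac{\sqrt{246}}{123} = - \frac{3625 \sqrt{246}}{123}$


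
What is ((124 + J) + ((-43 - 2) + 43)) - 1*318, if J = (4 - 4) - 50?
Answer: -246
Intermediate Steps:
J = -50 (J = 0 - 50 = -50)
((124 + J) + ((-43 - 2) + 43)) - 1*318 = ((124 - 50) + ((-43 - 2) + 43)) - 1*318 = (74 + (-45 + 43)) - 318 = (74 - 2) - 318 = 72 - 318 = -246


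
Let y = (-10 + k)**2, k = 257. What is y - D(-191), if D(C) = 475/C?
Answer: 11653194/191 ≈ 61012.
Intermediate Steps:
y = 61009 (y = (-10 + 257)**2 = 247**2 = 61009)
y - D(-191) = 61009 - 475/(-191) = 61009 - 475*(-1)/191 = 61009 - 1*(-475/191) = 61009 + 475/191 = 11653194/191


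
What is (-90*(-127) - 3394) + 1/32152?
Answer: 258373473/32152 ≈ 8036.0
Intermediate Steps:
(-90*(-127) - 3394) + 1/32152 = (11430 - 3394) + 1/32152 = 8036 + 1/32152 = 258373473/32152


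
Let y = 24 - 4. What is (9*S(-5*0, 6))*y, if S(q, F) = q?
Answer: 0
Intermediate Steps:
y = 20
(9*S(-5*0, 6))*y = (9*(-5*0))*20 = (9*0)*20 = 0*20 = 0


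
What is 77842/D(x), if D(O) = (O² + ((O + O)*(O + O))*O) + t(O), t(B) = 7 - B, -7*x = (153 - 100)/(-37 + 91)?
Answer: 2102129125992/193055105 ≈ 10889.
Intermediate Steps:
x = -53/378 (x = -(153 - 100)/(7*(-37 + 91)) = -53/(7*54) = -⅐*53/54 = -53/378 ≈ -0.14021)
D(O) = 7 + O² - O + 4*O³ (D(O) = (O² + ((O + O)*(O + O))*O) + (7 - O) = (O² + ((2*O)*(2*O))*O) + (7 - O) = (O² + (4*O²)*O) + (7 - O) = (O² + 4*O³) + (7 - O) = 7 + O² - O + 4*O³)
77842/D(x) = 77842/(7 + (-53/378)² - 1*(-53/378) + 4*(-53/378)³) = 77842/(7 + 2809/142884 + 53/378 + 4*(-148877/54010152)) = 77842/(7 + 2809/142884 + 53/378 - 148877/13502538) = 77842/(193055105/27005076) = 77842*(27005076/193055105) = 2102129125992/193055105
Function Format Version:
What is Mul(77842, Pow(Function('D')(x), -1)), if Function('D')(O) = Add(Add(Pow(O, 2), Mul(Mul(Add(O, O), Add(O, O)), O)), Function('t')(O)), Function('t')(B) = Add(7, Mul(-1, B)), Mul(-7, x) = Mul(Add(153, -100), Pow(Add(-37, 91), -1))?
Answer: Rational(2102129125992, 193055105) ≈ 10889.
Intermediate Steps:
x = Rational(-53, 378) (x = Mul(Rational(-1, 7), Mul(Add(153, -100), Pow(Add(-37, 91), -1))) = Mul(Rational(-1, 7), Mul(53, Pow(54, -1))) = Mul(Rational(-1, 7), Mul(53, Rational(1, 54))) = Mul(Rational(-1, 7), Rational(53, 54)) = Rational(-53, 378) ≈ -0.14021)
Function('D')(O) = Add(7, Pow(O, 2), Mul(-1, O), Mul(4, Pow(O, 3))) (Function('D')(O) = Add(Add(Pow(O, 2), Mul(Mul(Add(O, O), Add(O, O)), O)), Add(7, Mul(-1, O))) = Add(Add(Pow(O, 2), Mul(Mul(Mul(2, O), Mul(2, O)), O)), Add(7, Mul(-1, O))) = Add(Add(Pow(O, 2), Mul(Mul(4, Pow(O, 2)), O)), Add(7, Mul(-1, O))) = Add(Add(Pow(O, 2), Mul(4, Pow(O, 3))), Add(7, Mul(-1, O))) = Add(7, Pow(O, 2), Mul(-1, O), Mul(4, Pow(O, 3))))
Mul(77842, Pow(Function('D')(x), -1)) = Mul(77842, Pow(Add(7, Pow(Rational(-53, 378), 2), Mul(-1, Rational(-53, 378)), Mul(4, Pow(Rational(-53, 378), 3))), -1)) = Mul(77842, Pow(Add(7, Rational(2809, 142884), Rational(53, 378), Mul(4, Rational(-148877, 54010152))), -1)) = Mul(77842, Pow(Add(7, Rational(2809, 142884), Rational(53, 378), Rational(-148877, 13502538)), -1)) = Mul(77842, Pow(Rational(193055105, 27005076), -1)) = Mul(77842, Rational(27005076, 193055105)) = Rational(2102129125992, 193055105)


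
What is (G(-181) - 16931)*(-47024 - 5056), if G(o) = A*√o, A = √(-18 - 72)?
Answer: 881766480 + 156240*√1810 ≈ 8.8841e+8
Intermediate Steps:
A = 3*I*√10 (A = √(-90) = 3*I*√10 ≈ 9.4868*I)
G(o) = 3*I*√10*√o (G(o) = (3*I*√10)*√o = 3*I*√10*√o)
(G(-181) - 16931)*(-47024 - 5056) = (3*I*√10*√(-181) - 16931)*(-47024 - 5056) = (3*I*√10*(I*√181) - 16931)*(-52080) = (-3*√1810 - 16931)*(-52080) = (-16931 - 3*√1810)*(-52080) = 881766480 + 156240*√1810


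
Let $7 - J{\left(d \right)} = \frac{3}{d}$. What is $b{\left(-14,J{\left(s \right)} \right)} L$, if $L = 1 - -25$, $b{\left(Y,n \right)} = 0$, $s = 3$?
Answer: $0$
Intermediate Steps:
$J{\left(d \right)} = 7 - \frac{3}{d}$
$L = 26$ ($L = 1 + 25 = 26$)
$b{\left(-14,J{\left(s \right)} \right)} L = 0 \cdot 26 = 0$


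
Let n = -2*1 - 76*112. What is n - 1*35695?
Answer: -44209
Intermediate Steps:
n = -8514 (n = -2 - 8512 = -8514)
n - 1*35695 = -8514 - 1*35695 = -8514 - 35695 = -44209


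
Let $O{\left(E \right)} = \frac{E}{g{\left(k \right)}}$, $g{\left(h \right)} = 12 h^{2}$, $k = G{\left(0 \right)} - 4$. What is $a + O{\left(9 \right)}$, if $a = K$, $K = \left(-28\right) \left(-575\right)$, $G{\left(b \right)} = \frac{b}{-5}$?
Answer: $\frac{1030403}{64} \approx 16100.0$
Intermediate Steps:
$G{\left(b \right)} = - \frac{b}{5}$ ($G{\left(b \right)} = b \left(- \frac{1}{5}\right) = - \frac{b}{5}$)
$k = -4$ ($k = \left(- \frac{1}{5}\right) 0 - 4 = 0 - 4 = -4$)
$O{\left(E \right)} = \frac{E}{192}$ ($O{\left(E \right)} = \frac{E}{12 \left(-4\right)^{2}} = \frac{E}{12 \cdot 16} = \frac{E}{192}$)
$K = 16100$
$a = 16100$
$a + O{\left(9 \right)} = 16100 + \frac{1}{192} \cdot 9 = 16100 + \frac{3}{64} = \frac{1030403}{64}$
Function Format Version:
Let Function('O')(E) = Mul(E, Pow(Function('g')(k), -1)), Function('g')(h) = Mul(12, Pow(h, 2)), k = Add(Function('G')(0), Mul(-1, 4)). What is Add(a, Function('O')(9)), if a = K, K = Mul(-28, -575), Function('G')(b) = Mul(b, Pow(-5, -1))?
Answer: Rational(1030403, 64) ≈ 16100.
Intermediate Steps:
Function('G')(b) = Mul(Rational(-1, 5), b) (Function('G')(b) = Mul(b, Rational(-1, 5)) = Mul(Rational(-1, 5), b))
k = -4 (k = Add(Mul(Rational(-1, 5), 0), Mul(-1, 4)) = Add(0, -4) = -4)
Function('O')(E) = Mul(Rational(1, 192), E) (Function('O')(E) = Mul(E, Pow(Mul(12, Pow(-4, 2)), -1)) = Mul(E, Pow(Mul(12, 16), -1)) = Mul(E, Pow(192, -1)) = Mul(E, Rational(1, 192)) = Mul(Rational(1, 192), E))
K = 16100
a = 16100
Add(a, Function('O')(9)) = Add(16100, Mul(Rational(1, 192), 9)) = Add(16100, Rational(3, 64)) = Rational(1030403, 64)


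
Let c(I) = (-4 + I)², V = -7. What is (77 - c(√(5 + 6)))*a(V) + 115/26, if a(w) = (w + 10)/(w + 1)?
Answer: -535/26 - 4*√11 ≈ -33.843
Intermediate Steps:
a(w) = (10 + w)/(1 + w)
(77 - c(√(5 + 6)))*a(V) + 115/26 = (77 - (-4 + √(5 + 6))²)*((10 - 7)/(1 - 7)) + 115/26 = (77 - (-4 + √11)²)*(3/(-6)) + 115*(1/26) = (77 - (-4 + √11)²)*(-⅙*3) + 115/26 = (77 - (-4 + √11)²)*(-½) + 115/26 = (-77/2 + (-4 + √11)²/2) + 115/26 = -443/13 + (-4 + √11)²/2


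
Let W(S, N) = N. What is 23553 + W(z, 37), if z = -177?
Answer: 23590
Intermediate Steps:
23553 + W(z, 37) = 23553 + 37 = 23590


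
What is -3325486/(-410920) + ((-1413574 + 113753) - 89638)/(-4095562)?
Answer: 3547672646353/420737084260 ≈ 8.4320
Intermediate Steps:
-3325486/(-410920) + ((-1413574 + 113753) - 89638)/(-4095562) = -3325486*(-1/410920) + (-1299821 - 89638)*(-1/4095562) = 1662743/205460 - 1389459*(-1/4095562) = 1662743/205460 + 1389459/4095562 = 3547672646353/420737084260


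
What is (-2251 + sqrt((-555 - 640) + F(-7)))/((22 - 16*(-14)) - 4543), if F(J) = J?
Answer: 2251/4297 - I*sqrt(1202)/4297 ≈ 0.52385 - 0.0080684*I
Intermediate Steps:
(-2251 + sqrt((-555 - 640) + F(-7)))/((22 - 16*(-14)) - 4543) = (-2251 + sqrt((-555 - 640) - 7))/((22 - 16*(-14)) - 4543) = (-2251 + sqrt(-1195 - 7))/((22 + 224) - 4543) = (-2251 + sqrt(-1202))/(246 - 4543) = (-2251 + I*sqrt(1202))/(-4297) = (-2251 + I*sqrt(1202))*(-1/4297) = 2251/4297 - I*sqrt(1202)/4297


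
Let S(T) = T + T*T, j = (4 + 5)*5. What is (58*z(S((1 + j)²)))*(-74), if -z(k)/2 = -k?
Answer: -38452646048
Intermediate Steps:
j = 45 (j = 9*5 = 45)
S(T) = T + T²
z(k) = 2*k (z(k) = -(-2)*k = 2*k)
(58*z(S((1 + j)²)))*(-74) = (58*(2*((1 + 45)²*(1 + (1 + 45)²))))*(-74) = (58*(2*(46²*(1 + 46²))))*(-74) = (58*(2*(2116*(1 + 2116))))*(-74) = (58*(2*(2116*2117)))*(-74) = (58*(2*4479572))*(-74) = (58*8959144)*(-74) = 519630352*(-74) = -38452646048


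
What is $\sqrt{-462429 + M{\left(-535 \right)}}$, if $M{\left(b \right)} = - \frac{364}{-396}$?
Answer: $\frac{2 i \sqrt{125896045}}{33} \approx 680.02 i$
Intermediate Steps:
$M{\left(b \right)} = \frac{91}{99}$ ($M{\left(b \right)} = \left(-364\right) \left(- \frac{1}{396}\right) = \frac{91}{99}$)
$\sqrt{-462429 + M{\left(-535 \right)}} = \sqrt{-462429 + \frac{91}{99}} = \sqrt{- \frac{45780380}{99}} = \frac{2 i \sqrt{125896045}}{33}$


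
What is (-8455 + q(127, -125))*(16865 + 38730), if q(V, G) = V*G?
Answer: -1352626350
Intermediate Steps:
q(V, G) = G*V
(-8455 + q(127, -125))*(16865 + 38730) = (-8455 - 125*127)*(16865 + 38730) = (-8455 - 15875)*55595 = -24330*55595 = -1352626350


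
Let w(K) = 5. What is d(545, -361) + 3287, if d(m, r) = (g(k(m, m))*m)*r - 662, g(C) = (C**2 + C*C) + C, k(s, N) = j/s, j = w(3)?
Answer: 85770/109 ≈ 786.88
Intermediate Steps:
j = 5
k(s, N) = 5/s
g(C) = C + 2*C**2 (g(C) = (C**2 + C**2) + C = 2*C**2 + C = C + 2*C**2)
d(m, r) = -662 + r*(5 + 50/m) (d(m, r) = (((5/m)*(1 + 2*(5/m)))*m)*r - 662 = (((5/m)*(1 + 10/m))*m)*r - 662 = ((5*(1 + 10/m)/m)*m)*r - 662 = (5 + 50/m)*r - 662 = r*(5 + 50/m) - 662 = -662 + r*(5 + 50/m))
d(545, -361) + 3287 = (-662 + 5*(-361) + 50*(-361)/545) + 3287 = (-662 - 1805 + 50*(-361)*(1/545)) + 3287 = (-662 - 1805 - 3610/109) + 3287 = -272513/109 + 3287 = 85770/109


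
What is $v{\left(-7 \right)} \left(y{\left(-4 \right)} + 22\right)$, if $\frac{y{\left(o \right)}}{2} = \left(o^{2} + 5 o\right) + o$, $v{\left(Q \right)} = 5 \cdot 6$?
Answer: $180$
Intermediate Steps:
$v{\left(Q \right)} = 30$
$y{\left(o \right)} = 2 o^{2} + 12 o$ ($y{\left(o \right)} = 2 \left(\left(o^{2} + 5 o\right) + o\right) = 2 \left(o^{2} + 6 o\right) = 2 o^{2} + 12 o$)
$v{\left(-7 \right)} \left(y{\left(-4 \right)} + 22\right) = 30 \left(2 \left(-4\right) \left(6 - 4\right) + 22\right) = 30 \left(2 \left(-4\right) 2 + 22\right) = 30 \left(-16 + 22\right) = 30 \cdot 6 = 180$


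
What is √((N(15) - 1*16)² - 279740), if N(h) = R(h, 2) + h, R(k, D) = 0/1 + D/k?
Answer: I*√62941331/15 ≈ 528.9*I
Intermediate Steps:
R(k, D) = D/k (R(k, D) = 0*1 + D/k = 0 + D/k = D/k)
N(h) = h + 2/h (N(h) = 2/h + h = h + 2/h)
√((N(15) - 1*16)² - 279740) = √(((15 + 2/15) - 1*16)² - 279740) = √(((15 + 2*(1/15)) - 16)² - 279740) = √(((15 + 2/15) - 16)² - 279740) = √((227/15 - 16)² - 279740) = √((-13/15)² - 279740) = √(169/225 - 279740) = √(-62941331/225) = I*√62941331/15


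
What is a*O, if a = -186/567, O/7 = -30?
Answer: 620/9 ≈ 68.889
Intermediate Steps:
O = -210 (O = 7*(-30) = -210)
a = -62/189 (a = -186*1/567 = -62/189 ≈ -0.32804)
a*O = -62/189*(-210) = 620/9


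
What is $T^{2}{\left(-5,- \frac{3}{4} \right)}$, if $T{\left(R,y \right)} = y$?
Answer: $\frac{9}{16} \approx 0.5625$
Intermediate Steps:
$T^{2}{\left(-5,- \frac{3}{4} \right)} = \left(- \frac{3}{4}\right)^{2} = \frac{9}{16}$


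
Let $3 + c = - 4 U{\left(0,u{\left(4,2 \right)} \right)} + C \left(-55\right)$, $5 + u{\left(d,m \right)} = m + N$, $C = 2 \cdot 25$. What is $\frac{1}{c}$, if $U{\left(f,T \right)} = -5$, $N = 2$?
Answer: $- \frac{1}{2733} \approx -0.0003659$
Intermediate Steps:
$C = 50$
$u{\left(d,m \right)} = -3 + m$ ($u{\left(d,m \right)} = -5 + \left(m + 2\right) = -5 + \left(2 + m\right) = -3 + m$)
$c = -2733$ ($c = -3 + \left(\left(-4\right) \left(-5\right) + 50 \left(-55\right)\right) = -3 + \left(20 - 2750\right) = -3 - 2730 = -2733$)
$\frac{1}{c} = \frac{1}{-2733} = - \frac{1}{2733}$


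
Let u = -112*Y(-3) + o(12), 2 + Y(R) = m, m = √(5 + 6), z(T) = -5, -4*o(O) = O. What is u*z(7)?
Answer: -1105 + 560*√11 ≈ 752.31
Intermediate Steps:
o(O) = -O/4
m = √11 ≈ 3.3166
Y(R) = -2 + √11
u = 221 - 112*√11 (u = -112*(-2 + √11) - ¼*12 = (224 - 112*√11) - 3 = 221 - 112*√11 ≈ -150.46)
u*z(7) = (221 - 112*√11)*(-5) = -1105 + 560*√11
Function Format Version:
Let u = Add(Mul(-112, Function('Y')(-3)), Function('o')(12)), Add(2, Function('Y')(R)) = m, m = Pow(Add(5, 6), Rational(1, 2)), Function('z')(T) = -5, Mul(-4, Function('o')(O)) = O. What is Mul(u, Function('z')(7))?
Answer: Add(-1105, Mul(560, Pow(11, Rational(1, 2)))) ≈ 752.31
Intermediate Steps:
Function('o')(O) = Mul(Rational(-1, 4), O)
m = Pow(11, Rational(1, 2)) ≈ 3.3166
Function('Y')(R) = Add(-2, Pow(11, Rational(1, 2)))
u = Add(221, Mul(-112, Pow(11, Rational(1, 2)))) (u = Add(Mul(-112, Add(-2, Pow(11, Rational(1, 2)))), Mul(Rational(-1, 4), 12)) = Add(Add(224, Mul(-112, Pow(11, Rational(1, 2)))), -3) = Add(221, Mul(-112, Pow(11, Rational(1, 2)))) ≈ -150.46)
Mul(u, Function('z')(7)) = Mul(Add(221, Mul(-112, Pow(11, Rational(1, 2)))), -5) = Add(-1105, Mul(560, Pow(11, Rational(1, 2))))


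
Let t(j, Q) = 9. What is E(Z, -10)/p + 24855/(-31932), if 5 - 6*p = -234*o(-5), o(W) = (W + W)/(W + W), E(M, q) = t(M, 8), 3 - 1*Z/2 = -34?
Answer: -1405339/2543916 ≈ -0.55243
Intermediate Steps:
Z = 74 (Z = 6 - 2*(-34) = 6 + 68 = 74)
E(M, q) = 9
o(W) = 1 (o(W) = (2*W)/((2*W)) = (2*W)*(1/(2*W)) = 1)
p = 239/6 (p = 5/6 - (-39) = 5/6 - 1/6*(-234) = 5/6 + 39 = 239/6 ≈ 39.833)
E(Z, -10)/p + 24855/(-31932) = 9/(239/6) + 24855/(-31932) = 9*(6/239) + 24855*(-1/31932) = 54/239 - 8285/10644 = -1405339/2543916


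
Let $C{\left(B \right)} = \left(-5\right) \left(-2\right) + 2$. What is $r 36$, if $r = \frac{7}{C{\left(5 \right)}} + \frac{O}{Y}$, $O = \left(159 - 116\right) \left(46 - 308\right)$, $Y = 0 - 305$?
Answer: $\frac{411981}{305} \approx 1350.8$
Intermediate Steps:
$C{\left(B \right)} = 12$ ($C{\left(B \right)} = 10 + 2 = 12$)
$Y = -305$
$O = -11266$ ($O = 43 \left(-262\right) = -11266$)
$r = \frac{137327}{3660}$ ($r = \frac{7}{12} - \frac{11266}{-305} = 7 \cdot \frac{1}{12} - - \frac{11266}{305} = \frac{7}{12} + \frac{11266}{305} = \frac{137327}{3660} \approx 37.521$)
$r 36 = \frac{137327}{3660} \cdot 36 = \frac{411981}{305}$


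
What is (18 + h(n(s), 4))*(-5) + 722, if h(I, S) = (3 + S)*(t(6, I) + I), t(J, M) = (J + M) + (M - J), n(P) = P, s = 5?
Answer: 107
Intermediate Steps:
t(J, M) = 2*M
h(I, S) = 3*I*(3 + S) (h(I, S) = (3 + S)*(2*I + I) = (3 + S)*(3*I) = 3*I*(3 + S))
(18 + h(n(s), 4))*(-5) + 722 = (18 + 3*5*(3 + 4))*(-5) + 722 = (18 + 3*5*7)*(-5) + 722 = (18 + 105)*(-5) + 722 = 123*(-5) + 722 = -615 + 722 = 107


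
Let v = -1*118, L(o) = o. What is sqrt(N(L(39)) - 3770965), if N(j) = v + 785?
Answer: 3*I*sqrt(418922) ≈ 1941.7*I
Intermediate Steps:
v = -118
N(j) = 667 (N(j) = -118 + 785 = 667)
sqrt(N(L(39)) - 3770965) = sqrt(667 - 3770965) = sqrt(-3770298) = 3*I*sqrt(418922)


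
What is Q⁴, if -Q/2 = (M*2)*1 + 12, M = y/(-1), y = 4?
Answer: 4096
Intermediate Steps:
M = -4 (M = 4/(-1) = 4*(-1) = -4)
Q = -8 (Q = -2*(-4*2*1 + 12) = -2*(-8*1 + 12) = -2*(-8 + 12) = -2*4 = -8)
Q⁴ = (-8)⁴ = 4096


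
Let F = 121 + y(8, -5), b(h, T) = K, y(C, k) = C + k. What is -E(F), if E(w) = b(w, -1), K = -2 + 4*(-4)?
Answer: 18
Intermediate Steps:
K = -18 (K = -2 - 16 = -18)
b(h, T) = -18
F = 124 (F = 121 + (8 - 5) = 121 + 3 = 124)
E(w) = -18
-E(F) = -1*(-18) = 18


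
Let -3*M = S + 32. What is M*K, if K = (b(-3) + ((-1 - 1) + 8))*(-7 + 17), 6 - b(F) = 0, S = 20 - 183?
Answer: 5240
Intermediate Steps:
S = -163
b(F) = 6 (b(F) = 6 - 1*0 = 6 + 0 = 6)
K = 120 (K = (6 + ((-1 - 1) + 8))*(-7 + 17) = (6 + (-2 + 8))*10 = (6 + 6)*10 = 12*10 = 120)
M = 131/3 (M = -(-163 + 32)/3 = -⅓*(-131) = 131/3 ≈ 43.667)
M*K = (131/3)*120 = 5240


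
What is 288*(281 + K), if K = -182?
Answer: 28512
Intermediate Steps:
288*(281 + K) = 288*(281 - 182) = 288*99 = 28512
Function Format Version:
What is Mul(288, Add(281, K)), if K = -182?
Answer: 28512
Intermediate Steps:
Mul(288, Add(281, K)) = Mul(288, Add(281, -182)) = Mul(288, 99) = 28512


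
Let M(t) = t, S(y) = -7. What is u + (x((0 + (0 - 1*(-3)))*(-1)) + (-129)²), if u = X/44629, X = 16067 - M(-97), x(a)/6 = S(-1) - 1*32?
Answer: 732244167/44629 ≈ 16407.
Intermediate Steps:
x(a) = -234 (x(a) = 6*(-7 - 1*32) = 6*(-7 - 32) = 6*(-39) = -234)
X = 16164 (X = 16067 - 1*(-97) = 16067 + 97 = 16164)
u = 16164/44629 ≈ 0.36219
u + (x((0 + (0 - 1*(-3)))*(-1)) + (-129)²) = 16164/44629 + (-234 + (-129)²) = 16164/44629 + (-234 + 16641) = 16164/44629 + 16407 = 732244167/44629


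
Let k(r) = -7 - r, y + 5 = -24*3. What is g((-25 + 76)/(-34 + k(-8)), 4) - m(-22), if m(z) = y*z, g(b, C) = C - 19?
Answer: -1709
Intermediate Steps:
y = -77 (y = -5 - 24*3 = -5 - 72 = -77)
g(b, C) = -19 + C
m(z) = -77*z
g((-25 + 76)/(-34 + k(-8)), 4) - m(-22) = (-19 + 4) - (-77)*(-22) = -15 - 1*1694 = -15 - 1694 = -1709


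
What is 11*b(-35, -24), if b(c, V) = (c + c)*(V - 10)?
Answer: 26180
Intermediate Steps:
b(c, V) = 2*c*(-10 + V) (b(c, V) = (2*c)*(-10 + V) = 2*c*(-10 + V))
11*b(-35, -24) = 11*(2*(-35)*(-10 - 24)) = 11*(2*(-35)*(-34)) = 11*2380 = 26180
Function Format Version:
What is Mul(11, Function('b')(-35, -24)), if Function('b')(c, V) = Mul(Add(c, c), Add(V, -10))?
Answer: 26180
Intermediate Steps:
Function('b')(c, V) = Mul(2, c, Add(-10, V)) (Function('b')(c, V) = Mul(Mul(2, c), Add(-10, V)) = Mul(2, c, Add(-10, V)))
Mul(11, Function('b')(-35, -24)) = Mul(11, Mul(2, -35, Add(-10, -24))) = Mul(11, Mul(2, -35, -34)) = Mul(11, 2380) = 26180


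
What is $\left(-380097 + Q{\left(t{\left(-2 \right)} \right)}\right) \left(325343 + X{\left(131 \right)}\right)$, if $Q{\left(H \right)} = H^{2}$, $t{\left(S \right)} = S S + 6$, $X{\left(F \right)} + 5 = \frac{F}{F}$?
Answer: $-123627843983$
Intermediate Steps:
$X{\left(F \right)} = -4$ ($X{\left(F \right)} = -5 + \frac{F}{F} = -5 + 1 = -4$)
$t{\left(S \right)} = 6 + S^{2}$ ($t{\left(S \right)} = S^{2} + 6 = 6 + S^{2}$)
$\left(-380097 + Q{\left(t{\left(-2 \right)} \right)}\right) \left(325343 + X{\left(131 \right)}\right) = \left(-380097 + \left(6 + \left(-2\right)^{2}\right)^{2}\right) \left(325343 - 4\right) = \left(-380097 + \left(6 + 4\right)^{2}\right) 325339 = \left(-380097 + 10^{2}\right) 325339 = \left(-380097 + 100\right) 325339 = \left(-379997\right) 325339 = -123627843983$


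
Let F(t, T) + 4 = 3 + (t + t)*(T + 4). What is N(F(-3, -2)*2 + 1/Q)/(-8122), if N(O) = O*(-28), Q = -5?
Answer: -14/155 ≈ -0.090323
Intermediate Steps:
F(t, T) = -1 + 2*t*(4 + T) (F(t, T) = -4 + (3 + (t + t)*(T + 4)) = -4 + (3 + (2*t)*(4 + T)) = -4 + (3 + 2*t*(4 + T)) = -1 + 2*t*(4 + T))
N(O) = -28*O
N(F(-3, -2)*2 + 1/Q)/(-8122) = -28*((-1 + 8*(-3) + 2*(-2)*(-3))*2 + 1/(-5))/(-8122) = -28*((-1 - 24 + 12)*2 - 1/5)*(-1/8122) = -28*(-13*2 - 1/5)*(-1/8122) = -28*(-26 - 1/5)*(-1/8122) = -28*(-131/5)*(-1/8122) = (3668/5)*(-1/8122) = -14/155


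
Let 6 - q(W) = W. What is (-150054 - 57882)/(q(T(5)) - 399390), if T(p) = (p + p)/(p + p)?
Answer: 207936/399385 ≈ 0.52064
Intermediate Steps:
T(p) = 1 (T(p) = (2*p)/((2*p)) = (2*p)*(1/(2*p)) = 1)
q(W) = 6 - W
(-150054 - 57882)/(q(T(5)) - 399390) = (-150054 - 57882)/((6 - 1*1) - 399390) = -207936/((6 - 1) - 399390) = -207936/(5 - 399390) = -207936/(-399385) = -207936*(-1/399385) = 207936/399385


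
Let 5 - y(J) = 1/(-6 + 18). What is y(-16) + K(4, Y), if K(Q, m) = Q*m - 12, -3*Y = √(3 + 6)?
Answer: -133/12 ≈ -11.083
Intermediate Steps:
Y = -1 (Y = -√(3 + 6)/3 = -√9/3 = -⅓*3 = -1)
y(J) = 59/12 (y(J) = 5 - 1/(-6 + 18) = 5 - 1/12 = 59/12)
K(Q, m) = -12 + Q*m
y(-16) + K(4, Y) = 59/12 + (-12 + 4*(-1)) = 59/12 + (-12 - 4) = 59/12 - 16 = -133/12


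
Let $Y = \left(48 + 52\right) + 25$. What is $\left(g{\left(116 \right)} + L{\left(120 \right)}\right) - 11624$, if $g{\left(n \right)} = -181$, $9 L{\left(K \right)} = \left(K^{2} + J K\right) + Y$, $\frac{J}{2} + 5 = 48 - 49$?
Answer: $- \frac{93160}{9} \approx -10351.0$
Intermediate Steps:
$J = -12$ ($J = -10 + 2 \left(48 - 49\right) = -10 + 2 \left(-1\right) = -10 - 2 = -12$)
$Y = 125$ ($Y = 100 + 25 = 125$)
$L{\left(K \right)} = \frac{125}{9} - \frac{4 K}{3} + \frac{K^{2}}{9}$ ($L{\left(K \right)} = \frac{\left(K^{2} - 12 K\right) + 125}{9} = \frac{125 + K^{2} - 12 K}{9} = \frac{125}{9} - \frac{4 K}{3} + \frac{K^{2}}{9}$)
$\left(g{\left(116 \right)} + L{\left(120 \right)}\right) - 11624 = \left(-181 + \left(\frac{125}{9} - 160 + \frac{120^{2}}{9}\right)\right) - 11624 = \left(-181 + \left(\frac{125}{9} - 160 + \frac{1}{9} \cdot 14400\right)\right) - 11624 = \left(-181 + \left(\frac{125}{9} - 160 + 1600\right)\right) - 11624 = \left(-181 + \frac{13085}{9}\right) - 11624 = \frac{11456}{9} - 11624 = - \frac{93160}{9}$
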